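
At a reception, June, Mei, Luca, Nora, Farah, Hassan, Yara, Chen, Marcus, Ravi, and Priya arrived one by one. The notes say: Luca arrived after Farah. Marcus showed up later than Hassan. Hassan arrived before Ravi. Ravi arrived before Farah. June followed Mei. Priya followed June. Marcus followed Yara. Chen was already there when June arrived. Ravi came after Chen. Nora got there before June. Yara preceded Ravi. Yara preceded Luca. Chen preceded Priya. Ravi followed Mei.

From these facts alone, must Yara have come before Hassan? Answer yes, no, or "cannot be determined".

cannot be determined

No chain of stated constraints runs from Yara to Hassan, and none runs from Hassan to Yara either.
So the relative order of Yara and Hassan is not fixed by the given facts.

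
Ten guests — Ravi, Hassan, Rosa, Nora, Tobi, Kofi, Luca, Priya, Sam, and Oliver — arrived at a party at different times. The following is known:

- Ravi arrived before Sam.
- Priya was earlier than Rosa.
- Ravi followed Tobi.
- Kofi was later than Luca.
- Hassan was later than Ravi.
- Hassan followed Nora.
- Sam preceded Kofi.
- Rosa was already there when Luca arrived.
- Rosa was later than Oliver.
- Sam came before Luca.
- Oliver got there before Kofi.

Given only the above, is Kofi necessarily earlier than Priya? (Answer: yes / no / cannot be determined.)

no

Tracing the constraints gives Priya → Rosa → Luca → Kofi, so Priya must come before Kofi.
That means Kofi cannot be before Priya.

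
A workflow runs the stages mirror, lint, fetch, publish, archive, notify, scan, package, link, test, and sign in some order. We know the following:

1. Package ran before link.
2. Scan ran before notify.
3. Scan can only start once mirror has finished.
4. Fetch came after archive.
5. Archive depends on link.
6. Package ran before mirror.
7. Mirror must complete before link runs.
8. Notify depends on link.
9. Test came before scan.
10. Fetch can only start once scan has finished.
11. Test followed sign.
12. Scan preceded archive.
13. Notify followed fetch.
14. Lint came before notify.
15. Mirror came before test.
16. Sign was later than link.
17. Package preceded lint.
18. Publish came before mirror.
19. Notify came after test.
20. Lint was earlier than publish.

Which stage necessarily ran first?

package

Package has a chain of constraints placing it before every other stage, so package must be first.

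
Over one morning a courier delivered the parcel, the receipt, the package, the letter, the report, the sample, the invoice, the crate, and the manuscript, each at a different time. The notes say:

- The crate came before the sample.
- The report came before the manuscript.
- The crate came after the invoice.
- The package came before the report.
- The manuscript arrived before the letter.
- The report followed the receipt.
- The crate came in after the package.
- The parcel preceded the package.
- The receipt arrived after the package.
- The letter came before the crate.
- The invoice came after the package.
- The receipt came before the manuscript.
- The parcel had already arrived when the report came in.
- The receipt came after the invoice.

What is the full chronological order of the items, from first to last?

the parcel, the package, the invoice, the receipt, the report, the manuscript, the letter, the crate, the sample

The constraints fix every adjacent pair, so only one ordering works:
the parcel → the package → the invoice → the receipt → the report → the manuscript → the letter → the crate → the sample.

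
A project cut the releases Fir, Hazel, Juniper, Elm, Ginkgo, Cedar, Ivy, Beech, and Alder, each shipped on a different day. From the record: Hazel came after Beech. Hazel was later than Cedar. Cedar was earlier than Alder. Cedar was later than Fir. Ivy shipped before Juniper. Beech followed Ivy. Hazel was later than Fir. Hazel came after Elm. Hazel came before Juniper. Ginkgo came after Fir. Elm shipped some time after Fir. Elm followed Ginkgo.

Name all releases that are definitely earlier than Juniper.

Beech, Cedar, Elm, Fir, Ginkgo, Hazel, Ivy

Directly stated before Juniper: Hazel and Ivy.
Beech reaches Juniper via Beech → Hazel → Juniper.
Cedar reaches Juniper via Cedar → Hazel → Juniper.
Elm reaches Juniper via Elm → Hazel → Juniper.
Likewise Fir and Ginkgo each reach Juniper by chaining the stated constraints.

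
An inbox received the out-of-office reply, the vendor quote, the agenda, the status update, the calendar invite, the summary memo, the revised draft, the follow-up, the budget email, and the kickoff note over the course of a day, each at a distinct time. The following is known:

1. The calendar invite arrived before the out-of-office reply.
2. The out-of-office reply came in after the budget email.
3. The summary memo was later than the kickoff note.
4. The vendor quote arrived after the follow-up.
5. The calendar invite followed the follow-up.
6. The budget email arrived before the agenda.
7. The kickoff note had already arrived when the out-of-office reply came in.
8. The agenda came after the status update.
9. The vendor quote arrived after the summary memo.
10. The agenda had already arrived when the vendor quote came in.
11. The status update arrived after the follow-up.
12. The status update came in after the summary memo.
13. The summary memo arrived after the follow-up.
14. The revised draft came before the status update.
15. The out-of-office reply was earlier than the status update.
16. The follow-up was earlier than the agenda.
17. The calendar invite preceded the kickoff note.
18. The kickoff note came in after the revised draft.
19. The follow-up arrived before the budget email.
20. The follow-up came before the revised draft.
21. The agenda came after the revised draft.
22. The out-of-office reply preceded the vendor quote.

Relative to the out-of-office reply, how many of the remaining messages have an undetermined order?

Forced before the out-of-office reply: the budget email, the calendar invite, the follow-up, the kickoff note, and the revised draft; forced after the out-of-office reply: the agenda, the status update, and the vendor quote.
That leaves the summary memo with no forced order relative to the out-of-office reply — 1.

1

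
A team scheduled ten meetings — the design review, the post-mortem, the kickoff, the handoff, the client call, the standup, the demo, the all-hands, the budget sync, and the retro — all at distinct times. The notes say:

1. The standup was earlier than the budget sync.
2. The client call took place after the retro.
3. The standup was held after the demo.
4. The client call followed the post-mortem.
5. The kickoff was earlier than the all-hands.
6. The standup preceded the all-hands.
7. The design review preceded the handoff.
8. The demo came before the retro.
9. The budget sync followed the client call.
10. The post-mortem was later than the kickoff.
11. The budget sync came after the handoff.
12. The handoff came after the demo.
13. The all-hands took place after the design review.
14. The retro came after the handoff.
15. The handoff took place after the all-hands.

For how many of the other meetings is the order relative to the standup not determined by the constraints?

3

Forced before the standup: the demo; forced after the standup: the all-hands, the budget sync, the client call, the handoff, and the retro.
That leaves the design review, the kickoff, and the post-mortem with no forced order relative to the standup — 3.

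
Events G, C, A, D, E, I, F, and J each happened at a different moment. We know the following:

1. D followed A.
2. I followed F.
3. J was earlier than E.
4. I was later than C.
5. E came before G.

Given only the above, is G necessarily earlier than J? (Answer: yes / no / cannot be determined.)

no

Tracing the constraints gives J → E → G, so J must come before G.
That means G cannot be before J.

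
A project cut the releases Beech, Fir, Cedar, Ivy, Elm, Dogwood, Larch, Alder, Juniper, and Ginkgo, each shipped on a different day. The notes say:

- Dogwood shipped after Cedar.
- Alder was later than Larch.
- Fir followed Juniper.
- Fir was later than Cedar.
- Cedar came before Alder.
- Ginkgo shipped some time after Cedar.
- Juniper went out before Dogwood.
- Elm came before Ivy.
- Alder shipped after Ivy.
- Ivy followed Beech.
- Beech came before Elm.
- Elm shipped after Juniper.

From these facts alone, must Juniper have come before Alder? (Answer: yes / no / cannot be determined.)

Chain the constraints: Juniper → Elm → Ivy → Alder. Each link is directly stated, so Juniper comes before Alder.

yes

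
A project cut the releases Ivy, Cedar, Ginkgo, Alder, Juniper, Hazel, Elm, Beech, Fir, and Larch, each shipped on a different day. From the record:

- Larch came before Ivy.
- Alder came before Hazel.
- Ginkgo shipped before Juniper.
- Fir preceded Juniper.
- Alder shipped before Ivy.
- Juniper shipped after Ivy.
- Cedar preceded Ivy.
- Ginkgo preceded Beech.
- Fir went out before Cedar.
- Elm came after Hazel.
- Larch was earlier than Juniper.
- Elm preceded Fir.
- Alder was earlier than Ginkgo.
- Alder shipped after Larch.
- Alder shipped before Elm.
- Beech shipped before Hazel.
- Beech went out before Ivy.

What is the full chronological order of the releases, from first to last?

The constraints fix every adjacent pair, so only one ordering works:
Larch → Alder → Ginkgo → Beech → Hazel → Elm → Fir → Cedar → Ivy → Juniper.

Larch, Alder, Ginkgo, Beech, Hazel, Elm, Fir, Cedar, Ivy, Juniper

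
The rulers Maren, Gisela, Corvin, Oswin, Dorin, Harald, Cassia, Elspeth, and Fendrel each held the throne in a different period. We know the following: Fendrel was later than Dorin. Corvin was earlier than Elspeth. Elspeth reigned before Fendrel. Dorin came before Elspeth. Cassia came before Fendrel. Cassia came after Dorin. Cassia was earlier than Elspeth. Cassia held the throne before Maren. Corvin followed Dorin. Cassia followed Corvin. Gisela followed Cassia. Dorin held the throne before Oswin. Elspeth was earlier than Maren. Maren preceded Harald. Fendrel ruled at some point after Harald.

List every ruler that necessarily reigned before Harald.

Directly stated before Harald: Maren.
Cassia reaches Harald via Cassia → Maren → Harald.
Corvin reaches Harald via Corvin → Elspeth → Maren → Harald.
Dorin reaches Harald via Dorin → Elspeth → Maren → Harald.
Likewise Elspeth reaches Harald by chaining the stated constraints.

Cassia, Corvin, Dorin, Elspeth, Maren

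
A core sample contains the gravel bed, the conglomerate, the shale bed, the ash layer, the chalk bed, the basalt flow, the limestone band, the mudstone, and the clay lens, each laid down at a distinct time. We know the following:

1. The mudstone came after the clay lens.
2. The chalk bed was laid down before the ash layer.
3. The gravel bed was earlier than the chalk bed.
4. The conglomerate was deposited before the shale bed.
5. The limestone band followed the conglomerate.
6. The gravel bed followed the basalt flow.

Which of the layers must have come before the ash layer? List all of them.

the basalt flow, the chalk bed, the gravel bed

Directly stated before the ash layer: the chalk bed.
The basalt flow reaches the ash layer via the basalt flow → the gravel bed → the chalk bed → the ash layer.
The gravel bed reaches the ash layer via the gravel bed → the chalk bed → the ash layer.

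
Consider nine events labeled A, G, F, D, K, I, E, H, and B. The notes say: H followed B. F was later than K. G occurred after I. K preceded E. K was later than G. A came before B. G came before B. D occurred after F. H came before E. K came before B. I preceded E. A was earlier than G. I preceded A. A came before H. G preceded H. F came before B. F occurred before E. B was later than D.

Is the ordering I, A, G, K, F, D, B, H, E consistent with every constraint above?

Check each stated constraint against the proposed order — e.g. A is ahead of H; I is ahead of E. Every pair is in the required order; nothing is violated.

yes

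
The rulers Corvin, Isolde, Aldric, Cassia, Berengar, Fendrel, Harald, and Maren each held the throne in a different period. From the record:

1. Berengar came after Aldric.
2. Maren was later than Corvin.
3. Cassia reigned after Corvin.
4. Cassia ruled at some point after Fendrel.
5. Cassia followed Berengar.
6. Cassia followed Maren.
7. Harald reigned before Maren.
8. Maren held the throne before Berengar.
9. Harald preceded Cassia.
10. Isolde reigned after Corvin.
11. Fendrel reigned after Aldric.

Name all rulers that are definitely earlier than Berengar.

Directly stated before Berengar: Aldric and Maren.
Corvin reaches Berengar via Corvin → Maren → Berengar.
Harald reaches Berengar via Harald → Maren → Berengar.

Aldric, Corvin, Harald, Maren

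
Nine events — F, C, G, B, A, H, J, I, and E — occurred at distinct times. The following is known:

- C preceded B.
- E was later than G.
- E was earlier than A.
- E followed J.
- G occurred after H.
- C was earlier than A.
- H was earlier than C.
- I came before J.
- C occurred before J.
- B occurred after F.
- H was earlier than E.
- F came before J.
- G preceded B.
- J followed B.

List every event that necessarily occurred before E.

B, C, F, G, H, I, J

Directly stated before E: G, H, and J.
B reaches E via B → J → E.
C reaches E via C → J → E.
F reaches E via F → J → E.
Likewise I reaches E by chaining the stated constraints.
No chain forces A ahead of E.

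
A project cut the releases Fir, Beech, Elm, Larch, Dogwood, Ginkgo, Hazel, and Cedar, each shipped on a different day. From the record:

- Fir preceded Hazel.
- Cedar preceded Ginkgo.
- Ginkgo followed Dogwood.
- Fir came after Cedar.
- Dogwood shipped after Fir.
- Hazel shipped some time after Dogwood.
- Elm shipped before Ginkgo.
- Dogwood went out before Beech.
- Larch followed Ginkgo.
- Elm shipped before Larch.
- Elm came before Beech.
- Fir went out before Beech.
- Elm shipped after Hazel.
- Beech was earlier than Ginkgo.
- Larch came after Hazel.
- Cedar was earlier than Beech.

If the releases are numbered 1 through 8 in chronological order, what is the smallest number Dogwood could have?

3

Cedar and Fir must both come before Dogwood — 2 forced predecessors.
Nothing else is forced ahead of Dogwood, so its earliest slot is position 2 + 1 = 3.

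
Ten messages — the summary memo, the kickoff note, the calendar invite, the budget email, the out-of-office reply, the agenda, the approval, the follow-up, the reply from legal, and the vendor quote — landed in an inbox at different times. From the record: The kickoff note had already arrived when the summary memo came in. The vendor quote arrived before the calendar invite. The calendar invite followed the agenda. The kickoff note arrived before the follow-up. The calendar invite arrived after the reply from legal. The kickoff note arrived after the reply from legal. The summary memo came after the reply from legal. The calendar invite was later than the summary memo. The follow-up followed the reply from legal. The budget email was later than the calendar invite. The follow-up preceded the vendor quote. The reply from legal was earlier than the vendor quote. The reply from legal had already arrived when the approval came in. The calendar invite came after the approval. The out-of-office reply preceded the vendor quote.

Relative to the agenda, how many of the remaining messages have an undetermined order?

Forced after the agenda: the budget email and the calendar invite.
That leaves the approval, the follow-up, the kickoff note, the out-of-office reply, the reply from legal, the summary memo, and the vendor quote with no forced order relative to the agenda — 7.

7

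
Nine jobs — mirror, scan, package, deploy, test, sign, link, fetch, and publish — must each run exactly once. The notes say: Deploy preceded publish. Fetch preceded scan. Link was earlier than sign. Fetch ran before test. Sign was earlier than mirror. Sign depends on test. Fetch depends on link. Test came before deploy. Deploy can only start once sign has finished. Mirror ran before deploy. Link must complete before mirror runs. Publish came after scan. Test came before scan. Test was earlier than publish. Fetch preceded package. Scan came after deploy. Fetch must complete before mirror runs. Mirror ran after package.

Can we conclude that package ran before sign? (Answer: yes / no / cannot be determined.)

cannot be determined

No chain of stated constraints runs from package to sign, and none runs from sign to package either.
So the relative order of package and sign is not fixed by the given facts.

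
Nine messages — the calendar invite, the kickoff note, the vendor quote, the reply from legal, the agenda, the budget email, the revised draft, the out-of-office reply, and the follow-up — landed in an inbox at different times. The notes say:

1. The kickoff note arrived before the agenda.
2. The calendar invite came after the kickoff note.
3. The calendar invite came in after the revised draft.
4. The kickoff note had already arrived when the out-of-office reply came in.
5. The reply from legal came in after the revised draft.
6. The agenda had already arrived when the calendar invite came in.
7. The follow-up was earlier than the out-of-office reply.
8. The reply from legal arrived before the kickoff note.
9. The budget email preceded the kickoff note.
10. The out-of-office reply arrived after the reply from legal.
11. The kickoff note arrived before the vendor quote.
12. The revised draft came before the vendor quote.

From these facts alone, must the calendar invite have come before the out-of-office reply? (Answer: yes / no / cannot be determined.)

No chain of stated constraints runs from the calendar invite to the out-of-office reply, and none runs from the out-of-office reply to the calendar invite either.
So the relative order of the calendar invite and the out-of-office reply is not fixed by the given facts.

cannot be determined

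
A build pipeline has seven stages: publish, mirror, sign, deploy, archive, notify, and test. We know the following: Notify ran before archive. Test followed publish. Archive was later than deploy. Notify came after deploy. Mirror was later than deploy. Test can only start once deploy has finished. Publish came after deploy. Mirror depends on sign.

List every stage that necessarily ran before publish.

deploy

Directly stated before publish: deploy.
No chain forces sign (or any of the others) ahead of publish.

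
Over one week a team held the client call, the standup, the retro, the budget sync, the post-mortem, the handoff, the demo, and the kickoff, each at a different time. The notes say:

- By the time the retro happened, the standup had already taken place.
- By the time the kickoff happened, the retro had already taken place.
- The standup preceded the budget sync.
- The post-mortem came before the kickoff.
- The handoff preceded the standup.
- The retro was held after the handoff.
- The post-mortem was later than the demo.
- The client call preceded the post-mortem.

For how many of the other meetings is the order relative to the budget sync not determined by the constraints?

5

Forced before the budget sync: the handoff and the standup.
That leaves the client call, the demo, the kickoff, the post-mortem, and the retro with no forced order relative to the budget sync — 5.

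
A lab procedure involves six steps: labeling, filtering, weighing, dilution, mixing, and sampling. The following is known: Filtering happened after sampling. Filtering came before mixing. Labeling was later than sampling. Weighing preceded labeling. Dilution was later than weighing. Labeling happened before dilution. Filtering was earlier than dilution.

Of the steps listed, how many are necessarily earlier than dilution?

4

Directly stated before dilution: filtering, labeling, and weighing.
Sampling reaches dilution via sampling → labeling → dilution.
That's filtering, labeling, sampling, and weighing — 4 in all.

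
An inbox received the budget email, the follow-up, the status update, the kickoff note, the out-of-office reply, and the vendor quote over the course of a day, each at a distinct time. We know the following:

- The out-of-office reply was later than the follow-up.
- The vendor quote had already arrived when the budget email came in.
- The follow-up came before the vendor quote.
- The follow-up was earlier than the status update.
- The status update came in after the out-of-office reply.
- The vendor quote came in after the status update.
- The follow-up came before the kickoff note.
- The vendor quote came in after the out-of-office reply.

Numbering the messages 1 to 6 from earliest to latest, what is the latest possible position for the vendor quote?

5

The vendor quote must come before the budget email — 1 message forced after it.
Everything else can be placed before the vendor quote in some valid order, so the vendor quote can sit as late as position 6 − 1 = 5.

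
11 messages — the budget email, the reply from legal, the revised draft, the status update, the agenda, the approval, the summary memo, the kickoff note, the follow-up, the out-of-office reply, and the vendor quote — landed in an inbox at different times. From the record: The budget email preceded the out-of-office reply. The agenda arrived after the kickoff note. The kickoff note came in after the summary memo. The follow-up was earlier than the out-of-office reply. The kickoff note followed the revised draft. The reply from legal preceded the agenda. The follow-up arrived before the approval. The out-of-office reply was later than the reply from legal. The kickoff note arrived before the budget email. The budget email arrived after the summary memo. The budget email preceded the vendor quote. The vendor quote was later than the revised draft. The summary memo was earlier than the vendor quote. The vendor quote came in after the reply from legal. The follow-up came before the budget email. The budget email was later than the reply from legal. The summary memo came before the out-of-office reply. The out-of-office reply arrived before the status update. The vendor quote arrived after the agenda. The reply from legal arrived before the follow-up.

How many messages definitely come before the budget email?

5

Directly stated before the budget email: the follow-up, the kickoff note, the reply from legal, and the summary memo.
The revised draft reaches the budget email via the revised draft → the kickoff note → the budget email.
No chain forces the vendor quote (or any of the others) ahead of the budget email.
That's the follow-up, the kickoff note, the reply from legal, the revised draft, and the summary memo — 5 in all.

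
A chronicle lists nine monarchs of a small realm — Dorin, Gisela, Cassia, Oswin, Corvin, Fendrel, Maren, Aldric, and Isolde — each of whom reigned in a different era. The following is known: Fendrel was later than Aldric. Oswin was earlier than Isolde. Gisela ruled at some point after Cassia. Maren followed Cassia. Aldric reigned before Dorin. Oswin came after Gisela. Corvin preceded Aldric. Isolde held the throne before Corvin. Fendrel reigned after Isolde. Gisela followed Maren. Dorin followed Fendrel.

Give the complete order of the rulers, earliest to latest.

Cassia, Maren, Gisela, Oswin, Isolde, Corvin, Aldric, Fendrel, Dorin

The constraints fix every adjacent pair, so only one ordering works:
Cassia → Maren → Gisela → Oswin → Isolde → Corvin → Aldric → Fendrel → Dorin.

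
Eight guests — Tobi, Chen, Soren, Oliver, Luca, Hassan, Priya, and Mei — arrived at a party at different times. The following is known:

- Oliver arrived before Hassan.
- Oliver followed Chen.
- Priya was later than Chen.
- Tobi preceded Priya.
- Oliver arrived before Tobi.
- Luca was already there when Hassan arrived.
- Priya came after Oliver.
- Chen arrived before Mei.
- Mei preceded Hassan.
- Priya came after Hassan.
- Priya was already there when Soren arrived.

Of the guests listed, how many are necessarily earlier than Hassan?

Directly stated before Hassan: Luca, Mei, and Oliver.
Chen reaches Hassan via Chen → Oliver → Hassan.
No chain forces Soren (or any of the others) ahead of Hassan.
That's Chen, Luca, Mei, and Oliver — 4 in all.

4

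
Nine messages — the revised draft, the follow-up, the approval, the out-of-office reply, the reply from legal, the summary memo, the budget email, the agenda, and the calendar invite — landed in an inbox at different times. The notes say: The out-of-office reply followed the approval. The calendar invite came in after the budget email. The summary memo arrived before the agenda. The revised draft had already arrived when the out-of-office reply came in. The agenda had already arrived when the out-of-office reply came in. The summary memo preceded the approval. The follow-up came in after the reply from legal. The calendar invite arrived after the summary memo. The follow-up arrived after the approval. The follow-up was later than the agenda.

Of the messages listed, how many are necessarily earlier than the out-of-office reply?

4

Directly stated before the out-of-office reply: the agenda, the approval, and the revised draft.
The summary memo reaches the out-of-office reply via the summary memo → the approval → the out-of-office reply.
That's the agenda, the approval, the revised draft, and the summary memo — 4 in all.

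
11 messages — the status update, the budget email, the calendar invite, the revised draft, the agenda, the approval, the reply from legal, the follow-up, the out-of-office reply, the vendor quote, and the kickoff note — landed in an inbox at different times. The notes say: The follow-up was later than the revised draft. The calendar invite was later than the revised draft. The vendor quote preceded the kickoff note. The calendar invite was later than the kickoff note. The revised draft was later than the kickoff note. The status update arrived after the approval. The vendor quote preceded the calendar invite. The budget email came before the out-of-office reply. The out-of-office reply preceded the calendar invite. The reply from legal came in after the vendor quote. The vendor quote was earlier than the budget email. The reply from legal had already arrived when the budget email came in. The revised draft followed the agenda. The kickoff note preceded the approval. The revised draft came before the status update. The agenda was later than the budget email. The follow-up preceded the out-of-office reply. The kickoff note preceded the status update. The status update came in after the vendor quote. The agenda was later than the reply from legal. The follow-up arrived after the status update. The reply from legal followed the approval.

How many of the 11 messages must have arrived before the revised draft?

6

Directly stated before the revised draft: the agenda and the kickoff note.
The approval reaches the revised draft via the approval → the reply from legal → the agenda → the revised draft.
The budget email reaches the revised draft via the budget email → the agenda → the revised draft.
The reply from legal reaches the revised draft via the reply from legal → the agenda → the revised draft.
Likewise the vendor quote reaches the revised draft by chaining the stated constraints.
No chain forces the calendar invite (or any of the others) ahead of the revised draft.
That's the agenda, the approval, the budget email, the kickoff note, the reply from legal, and the vendor quote — 6 in all.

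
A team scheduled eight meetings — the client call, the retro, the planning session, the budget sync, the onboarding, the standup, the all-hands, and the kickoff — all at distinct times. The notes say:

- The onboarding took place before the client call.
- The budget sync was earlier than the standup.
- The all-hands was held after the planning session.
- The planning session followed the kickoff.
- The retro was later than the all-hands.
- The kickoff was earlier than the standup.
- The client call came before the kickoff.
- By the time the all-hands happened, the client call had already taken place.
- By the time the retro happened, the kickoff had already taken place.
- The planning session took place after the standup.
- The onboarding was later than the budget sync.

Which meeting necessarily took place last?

Every other meeting has a chain of constraints placing it before the retro, so the retro is last.

the retro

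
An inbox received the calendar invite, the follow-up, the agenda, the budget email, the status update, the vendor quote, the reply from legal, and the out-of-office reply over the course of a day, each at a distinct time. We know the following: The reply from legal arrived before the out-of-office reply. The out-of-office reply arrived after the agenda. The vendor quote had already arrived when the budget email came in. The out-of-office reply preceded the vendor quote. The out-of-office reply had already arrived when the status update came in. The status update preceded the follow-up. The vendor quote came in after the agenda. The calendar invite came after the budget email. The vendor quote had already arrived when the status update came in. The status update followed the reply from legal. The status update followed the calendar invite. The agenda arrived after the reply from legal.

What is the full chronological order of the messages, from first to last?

the reply from legal, the agenda, the out-of-office reply, the vendor quote, the budget email, the calendar invite, the status update, the follow-up

The constraints fix every adjacent pair, so only one ordering works:
the reply from legal → the agenda → the out-of-office reply → the vendor quote → the budget email → the calendar invite → the status update → the follow-up.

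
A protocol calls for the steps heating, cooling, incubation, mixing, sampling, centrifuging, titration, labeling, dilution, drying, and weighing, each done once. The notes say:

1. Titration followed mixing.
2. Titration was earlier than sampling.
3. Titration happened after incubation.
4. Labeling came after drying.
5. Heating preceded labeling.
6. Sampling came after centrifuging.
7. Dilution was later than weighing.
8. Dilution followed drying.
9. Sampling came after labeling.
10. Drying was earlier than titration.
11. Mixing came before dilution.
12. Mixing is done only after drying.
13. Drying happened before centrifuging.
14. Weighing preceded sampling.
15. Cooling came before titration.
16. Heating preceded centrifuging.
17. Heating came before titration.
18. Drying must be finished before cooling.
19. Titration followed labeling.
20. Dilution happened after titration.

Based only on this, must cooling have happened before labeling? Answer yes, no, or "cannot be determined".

No chain of stated constraints runs from cooling to labeling, and none runs from labeling to cooling either.
So the relative order of cooling and labeling is not fixed by the given facts.

cannot be determined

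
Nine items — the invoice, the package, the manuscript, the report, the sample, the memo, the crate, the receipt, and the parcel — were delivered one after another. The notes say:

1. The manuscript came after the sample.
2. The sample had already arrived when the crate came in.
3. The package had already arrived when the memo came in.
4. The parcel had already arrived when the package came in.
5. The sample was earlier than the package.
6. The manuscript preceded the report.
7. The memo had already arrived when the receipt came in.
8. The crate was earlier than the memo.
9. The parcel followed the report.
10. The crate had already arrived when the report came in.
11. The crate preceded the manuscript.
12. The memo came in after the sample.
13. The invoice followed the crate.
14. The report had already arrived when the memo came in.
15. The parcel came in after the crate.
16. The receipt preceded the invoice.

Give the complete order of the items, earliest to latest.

the sample, the crate, the manuscript, the report, the parcel, the package, the memo, the receipt, the invoice

The constraints fix every adjacent pair, so only one ordering works:
the sample → the crate → the manuscript → the report → the parcel → the package → the memo → the receipt → the invoice.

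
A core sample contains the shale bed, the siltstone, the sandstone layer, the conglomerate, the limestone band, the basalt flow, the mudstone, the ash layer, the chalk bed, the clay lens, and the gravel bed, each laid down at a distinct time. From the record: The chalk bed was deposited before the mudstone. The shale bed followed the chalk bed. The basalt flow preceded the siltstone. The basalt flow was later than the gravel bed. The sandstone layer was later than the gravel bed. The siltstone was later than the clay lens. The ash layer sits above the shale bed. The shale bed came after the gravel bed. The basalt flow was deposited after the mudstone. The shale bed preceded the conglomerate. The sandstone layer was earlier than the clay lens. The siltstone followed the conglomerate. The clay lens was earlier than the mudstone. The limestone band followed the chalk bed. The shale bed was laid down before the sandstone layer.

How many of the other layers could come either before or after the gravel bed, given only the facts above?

Forced after the gravel bed: the ash layer, the basalt flow, the clay lens, the conglomerate, the mudstone, the sandstone layer, the shale bed, and the siltstone.
That leaves the chalk bed and the limestone band with no forced order relative to the gravel bed — 2.

2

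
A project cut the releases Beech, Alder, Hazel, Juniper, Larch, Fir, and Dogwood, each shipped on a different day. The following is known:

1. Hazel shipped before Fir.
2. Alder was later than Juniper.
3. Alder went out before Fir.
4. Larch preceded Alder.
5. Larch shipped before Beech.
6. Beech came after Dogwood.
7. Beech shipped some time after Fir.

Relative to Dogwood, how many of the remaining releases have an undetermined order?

5

Forced after Dogwood: Beech.
That leaves Alder, Fir, Hazel, Juniper, and Larch with no forced order relative to Dogwood — 5.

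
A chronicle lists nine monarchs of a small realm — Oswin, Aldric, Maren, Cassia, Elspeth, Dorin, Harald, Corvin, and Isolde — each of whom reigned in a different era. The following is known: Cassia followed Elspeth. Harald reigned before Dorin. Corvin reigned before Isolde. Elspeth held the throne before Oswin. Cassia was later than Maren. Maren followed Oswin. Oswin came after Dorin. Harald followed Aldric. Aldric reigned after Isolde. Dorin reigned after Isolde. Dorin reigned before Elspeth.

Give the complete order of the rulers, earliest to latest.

Corvin, Isolde, Aldric, Harald, Dorin, Elspeth, Oswin, Maren, Cassia

The constraints fix every adjacent pair, so only one ordering works:
Corvin → Isolde → Aldric → Harald → Dorin → Elspeth → Oswin → Maren → Cassia.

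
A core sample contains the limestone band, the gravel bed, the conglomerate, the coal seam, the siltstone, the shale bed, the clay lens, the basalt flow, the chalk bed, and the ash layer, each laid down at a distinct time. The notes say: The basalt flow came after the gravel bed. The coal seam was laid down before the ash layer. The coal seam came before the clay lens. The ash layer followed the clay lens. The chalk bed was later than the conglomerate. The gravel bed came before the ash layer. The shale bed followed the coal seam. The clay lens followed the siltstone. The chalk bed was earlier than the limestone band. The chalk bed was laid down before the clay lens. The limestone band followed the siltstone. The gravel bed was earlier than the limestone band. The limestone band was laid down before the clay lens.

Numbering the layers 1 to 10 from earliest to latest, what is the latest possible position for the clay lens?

9

The clay lens must come before the ash layer — 1 layer forced after it.
Everything else can be placed before the clay lens in some valid order, so the clay lens can sit as late as position 10 − 1 = 9.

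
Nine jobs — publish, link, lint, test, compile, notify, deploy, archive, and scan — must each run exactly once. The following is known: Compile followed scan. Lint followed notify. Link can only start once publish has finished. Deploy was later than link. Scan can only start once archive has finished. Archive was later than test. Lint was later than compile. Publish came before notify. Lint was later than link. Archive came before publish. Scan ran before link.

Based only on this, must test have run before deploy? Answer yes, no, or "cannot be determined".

yes

Chain the constraints: test → archive → publish → link → deploy. Each link is directly stated, so test comes before deploy.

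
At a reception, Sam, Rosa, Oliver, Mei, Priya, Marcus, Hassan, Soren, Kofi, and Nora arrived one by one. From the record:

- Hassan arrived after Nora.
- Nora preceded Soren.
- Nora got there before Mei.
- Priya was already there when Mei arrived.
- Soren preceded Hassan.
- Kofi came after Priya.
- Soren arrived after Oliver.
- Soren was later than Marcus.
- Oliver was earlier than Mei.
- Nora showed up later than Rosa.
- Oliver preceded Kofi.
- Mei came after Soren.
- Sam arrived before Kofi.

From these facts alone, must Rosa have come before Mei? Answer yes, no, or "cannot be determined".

Chain the constraints: Rosa → Nora → Mei. Each link is directly stated, so Rosa comes before Mei.

yes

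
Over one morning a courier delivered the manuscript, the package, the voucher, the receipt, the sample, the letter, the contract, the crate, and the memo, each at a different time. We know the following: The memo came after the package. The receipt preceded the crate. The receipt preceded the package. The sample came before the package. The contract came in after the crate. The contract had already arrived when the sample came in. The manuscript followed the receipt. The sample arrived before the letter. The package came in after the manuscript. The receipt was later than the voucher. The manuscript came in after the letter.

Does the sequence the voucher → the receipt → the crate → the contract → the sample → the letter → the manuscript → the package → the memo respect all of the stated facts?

yes

Check each stated constraint against the proposed order — e.g. the receipt is ahead of the manuscript; the receipt is ahead of the package. Every pair is in the required order; nothing is violated.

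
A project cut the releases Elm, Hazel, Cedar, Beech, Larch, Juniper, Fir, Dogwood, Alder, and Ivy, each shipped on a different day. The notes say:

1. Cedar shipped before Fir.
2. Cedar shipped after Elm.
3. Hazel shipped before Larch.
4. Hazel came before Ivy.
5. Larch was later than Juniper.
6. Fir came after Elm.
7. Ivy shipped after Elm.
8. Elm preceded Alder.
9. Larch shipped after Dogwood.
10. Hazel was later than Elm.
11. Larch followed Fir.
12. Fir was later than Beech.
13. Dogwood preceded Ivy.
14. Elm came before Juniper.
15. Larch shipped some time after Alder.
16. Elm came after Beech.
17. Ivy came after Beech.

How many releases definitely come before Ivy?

4

Directly stated before Ivy: Beech, Dogwood, Elm, and Hazel.
No chain forces Larch (or any of the others) ahead of Ivy.
That's Beech, Dogwood, Elm, and Hazel — 4 in all.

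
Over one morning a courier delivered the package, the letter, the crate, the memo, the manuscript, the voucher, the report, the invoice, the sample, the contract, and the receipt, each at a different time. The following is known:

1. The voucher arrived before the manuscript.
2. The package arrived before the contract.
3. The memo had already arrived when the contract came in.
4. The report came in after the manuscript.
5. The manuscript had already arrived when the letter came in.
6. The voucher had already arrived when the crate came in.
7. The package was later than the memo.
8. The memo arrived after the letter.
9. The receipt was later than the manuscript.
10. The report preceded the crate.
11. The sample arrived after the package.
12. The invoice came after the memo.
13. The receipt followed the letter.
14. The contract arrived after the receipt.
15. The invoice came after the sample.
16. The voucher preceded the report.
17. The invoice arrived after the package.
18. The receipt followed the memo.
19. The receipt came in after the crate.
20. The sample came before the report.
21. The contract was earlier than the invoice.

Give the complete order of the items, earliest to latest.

the voucher, the manuscript, the letter, the memo, the package, the sample, the report, the crate, the receipt, the contract, the invoice

The constraints fix every adjacent pair, so only one ordering works:
the voucher → the manuscript → the letter → the memo → the package → the sample → the report → the crate → the receipt → the contract → the invoice.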